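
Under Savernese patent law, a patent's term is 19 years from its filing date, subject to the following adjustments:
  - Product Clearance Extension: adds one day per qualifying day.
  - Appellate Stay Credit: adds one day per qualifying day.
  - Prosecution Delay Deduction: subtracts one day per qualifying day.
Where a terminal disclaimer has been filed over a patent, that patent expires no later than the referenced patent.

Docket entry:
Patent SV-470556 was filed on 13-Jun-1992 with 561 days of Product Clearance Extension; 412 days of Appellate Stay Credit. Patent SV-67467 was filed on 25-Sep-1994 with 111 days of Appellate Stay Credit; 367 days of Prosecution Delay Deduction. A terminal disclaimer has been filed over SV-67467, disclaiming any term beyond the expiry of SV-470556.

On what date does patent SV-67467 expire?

2013-01-12

Natural term of SV-67467:
  Base: filing + 19 years → 25 September 2013.
  Appellate Stay Credit: +111 days → 14 January 2014.
  Prosecution Delay Deduction: −367 days → 12 January 2013.
Expiry of referenced patent SV-470556:
  Base: filing + 19 years → 13 June 2011.
  Product Clearance Extension: +561 days → 25 December 2012.
  Appellate Stay Credit: +412 days → 10 February 2014.
Terminal disclaimer: SV-67467 expires on the earlier of 12 January 2013 and 10 February 2014.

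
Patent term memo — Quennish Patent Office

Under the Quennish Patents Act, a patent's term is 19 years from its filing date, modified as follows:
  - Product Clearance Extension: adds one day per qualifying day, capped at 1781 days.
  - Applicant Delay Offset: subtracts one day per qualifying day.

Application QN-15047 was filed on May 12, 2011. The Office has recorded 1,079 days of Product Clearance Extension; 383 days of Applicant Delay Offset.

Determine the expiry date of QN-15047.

Base term: filing date + 19 years → 12 May 2030.
Product Clearance Extension: 1079 days (within the 1781-day cap) → +1079 days → 25 April 2033.
Applicant Delay Offset: −383 days → 7 April 2032.

2032-04-07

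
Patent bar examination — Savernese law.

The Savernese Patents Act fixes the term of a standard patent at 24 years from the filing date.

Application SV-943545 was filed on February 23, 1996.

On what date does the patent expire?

Filing date + 24 years → 23 February 2020.

2020-02-23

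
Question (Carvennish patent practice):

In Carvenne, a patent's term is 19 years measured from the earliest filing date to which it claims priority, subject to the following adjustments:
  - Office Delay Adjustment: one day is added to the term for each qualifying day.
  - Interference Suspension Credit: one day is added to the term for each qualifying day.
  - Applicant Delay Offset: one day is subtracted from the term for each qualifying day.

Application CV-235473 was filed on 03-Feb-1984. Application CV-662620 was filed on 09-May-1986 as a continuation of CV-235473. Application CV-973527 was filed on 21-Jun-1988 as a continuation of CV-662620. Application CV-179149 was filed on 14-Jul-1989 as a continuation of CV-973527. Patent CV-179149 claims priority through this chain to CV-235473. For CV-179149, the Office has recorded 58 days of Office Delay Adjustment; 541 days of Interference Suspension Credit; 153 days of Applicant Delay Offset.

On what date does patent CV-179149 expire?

Earliest priority filing: 3 February 1984.
Base term: 3 February 1984 + 19 years → 3 February 2003.
Office Delay Adjustment: +58 days → 2 April 2003.
Interference Suspension Credit: +541 days → 24 September 2004.
Applicant Delay Offset: −153 days → 24 April 2004.

2004-04-24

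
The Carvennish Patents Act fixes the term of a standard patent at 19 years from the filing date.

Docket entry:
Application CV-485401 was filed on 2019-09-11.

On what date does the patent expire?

2038-09-11

Filing date + 19 years → 11 September 2038.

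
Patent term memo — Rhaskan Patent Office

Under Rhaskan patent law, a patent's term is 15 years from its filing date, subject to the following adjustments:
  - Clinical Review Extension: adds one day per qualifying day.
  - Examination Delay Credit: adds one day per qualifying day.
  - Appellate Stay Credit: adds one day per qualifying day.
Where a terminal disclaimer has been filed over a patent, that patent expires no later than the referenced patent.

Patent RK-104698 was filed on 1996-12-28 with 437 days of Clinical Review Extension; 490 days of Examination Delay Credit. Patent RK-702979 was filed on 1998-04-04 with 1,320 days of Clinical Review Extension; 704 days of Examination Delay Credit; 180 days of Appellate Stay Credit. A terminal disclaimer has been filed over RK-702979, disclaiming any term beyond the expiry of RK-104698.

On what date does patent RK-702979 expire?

Natural term of RK-702979:
  Base: filing + 15 years → 4 April 2013.
  Clinical Review Extension: +1320 days → 14 November 2016.
  Examination Delay Credit: +704 days → 19 October 2018.
  Appellate Stay Credit: +180 days → 17 April 2019.
Expiry of referenced patent RK-104698:
  Base: filing + 15 years → 28 December 2011.
  Clinical Review Extension: +437 days → 9 March 2013.
  Examination Delay Credit: +490 days → 12 July 2014.
Terminal disclaimer: RK-702979 expires on the earlier of 17 April 2019 and 12 July 2014.

July 12, 2014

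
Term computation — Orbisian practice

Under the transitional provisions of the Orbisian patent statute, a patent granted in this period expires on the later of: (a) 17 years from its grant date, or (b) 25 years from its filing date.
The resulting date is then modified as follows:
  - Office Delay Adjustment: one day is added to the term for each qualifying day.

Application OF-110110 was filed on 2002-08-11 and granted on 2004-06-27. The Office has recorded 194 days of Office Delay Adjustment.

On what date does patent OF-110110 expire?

2028-02-21

(a) grant + 17 years → 27 June 2021.
(b) filing + 25 years → 11 August 2027.
Later of the two: 11 August 2027.
Office Delay Adjustment: +194 days → 21 February 2028.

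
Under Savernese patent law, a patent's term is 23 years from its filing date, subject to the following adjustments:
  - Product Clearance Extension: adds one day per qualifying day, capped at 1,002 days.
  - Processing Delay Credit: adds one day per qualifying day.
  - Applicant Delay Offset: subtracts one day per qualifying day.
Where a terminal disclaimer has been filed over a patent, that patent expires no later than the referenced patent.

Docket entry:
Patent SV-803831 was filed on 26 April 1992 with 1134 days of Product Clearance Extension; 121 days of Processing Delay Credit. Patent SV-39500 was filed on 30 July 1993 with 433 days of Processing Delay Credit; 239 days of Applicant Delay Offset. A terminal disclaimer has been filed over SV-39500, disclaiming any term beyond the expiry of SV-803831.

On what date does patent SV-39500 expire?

Natural term of SV-39500:
  Base: filing + 23 years → 30 July 2016.
  Processing Delay Credit: +433 days → 6 October 2017.
  Applicant Delay Offset: −239 days → 9 February 2017.
Expiry of referenced patent SV-803831:
  Base: filing + 23 years → 26 April 2015.
  Product Clearance Extension: 1134 days claimed exceeds the 1002-day cap, so +1002 days → 22 January 2018.
  Processing Delay Credit: +121 days → 23 May 2018.
Terminal disclaimer: SV-39500 expires on the earlier of 9 February 2017 and 23 May 2018.

February 9, 2017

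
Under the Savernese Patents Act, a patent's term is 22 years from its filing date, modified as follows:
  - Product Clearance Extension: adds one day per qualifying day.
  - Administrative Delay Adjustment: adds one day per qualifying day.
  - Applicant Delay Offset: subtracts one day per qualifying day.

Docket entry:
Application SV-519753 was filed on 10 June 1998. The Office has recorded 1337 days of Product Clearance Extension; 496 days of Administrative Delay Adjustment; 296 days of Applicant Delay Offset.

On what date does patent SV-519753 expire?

Base term: filing date + 22 years → 10 June 2020.
Product Clearance Extension: +1337 days → 7 February 2024.
Administrative Delay Adjustment: +496 days → 17 June 2025.
Applicant Delay Offset: −296 days → 25 August 2024.

2024-08-25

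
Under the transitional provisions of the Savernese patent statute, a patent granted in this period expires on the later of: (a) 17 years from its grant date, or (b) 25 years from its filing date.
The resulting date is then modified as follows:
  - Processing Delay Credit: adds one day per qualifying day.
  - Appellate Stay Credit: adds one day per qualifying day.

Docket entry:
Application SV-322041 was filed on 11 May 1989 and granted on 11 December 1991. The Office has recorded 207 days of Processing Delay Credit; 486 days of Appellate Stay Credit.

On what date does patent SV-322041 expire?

(a) grant + 17 years → 11 December 2008.
(b) filing + 25 years → 11 May 2014.
Later of the two: 11 May 2014.
Processing Delay Credit: +207 days → 4 December 2014.
Appellate Stay Credit: +486 days → 3 April 2016.

2016-04-03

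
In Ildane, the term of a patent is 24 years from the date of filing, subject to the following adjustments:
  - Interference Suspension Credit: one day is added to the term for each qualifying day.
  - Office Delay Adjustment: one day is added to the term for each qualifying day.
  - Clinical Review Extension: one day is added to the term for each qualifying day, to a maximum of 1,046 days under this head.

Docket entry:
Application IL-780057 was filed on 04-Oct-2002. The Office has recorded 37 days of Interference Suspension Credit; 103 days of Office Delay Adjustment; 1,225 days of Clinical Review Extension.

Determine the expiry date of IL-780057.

Base term: filing date + 24 years → 4 October 2026.
Interference Suspension Credit: +37 days → 10 November 2026.
Office Delay Adjustment: +103 days → 21 February 2027.
Clinical Review Extension: 1225 days claimed exceeds the 1046-day cap, so +1046 days → 2 January 2030.

January 2, 2030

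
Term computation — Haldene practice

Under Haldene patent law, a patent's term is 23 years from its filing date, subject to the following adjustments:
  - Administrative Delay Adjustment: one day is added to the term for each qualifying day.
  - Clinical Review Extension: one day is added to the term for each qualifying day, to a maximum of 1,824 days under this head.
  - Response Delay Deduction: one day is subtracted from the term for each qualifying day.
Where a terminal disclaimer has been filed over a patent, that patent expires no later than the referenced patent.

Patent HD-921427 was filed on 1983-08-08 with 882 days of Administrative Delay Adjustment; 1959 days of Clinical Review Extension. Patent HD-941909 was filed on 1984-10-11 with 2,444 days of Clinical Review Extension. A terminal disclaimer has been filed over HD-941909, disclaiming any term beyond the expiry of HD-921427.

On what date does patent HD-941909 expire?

Natural term of HD-941909:
  Base: filing + 23 years → 11 October 2007.
  Clinical Review Extension: 2444 days claimed exceeds the 1824-day cap, so +1824 days → 8 October 2012.
Expiry of referenced patent HD-921427:
  Base: filing + 23 years → 8 August 2006.
  Administrative Delay Adjustment: +882 days → 6 January 2009.
  Clinical Review Extension: 1959 days claimed exceeds the 1824-day cap, so +1824 days → 4 January 2014.
Terminal disclaimer: HD-941909 expires on the earlier of 8 October 2012 and 4 January 2014.

2012-10-08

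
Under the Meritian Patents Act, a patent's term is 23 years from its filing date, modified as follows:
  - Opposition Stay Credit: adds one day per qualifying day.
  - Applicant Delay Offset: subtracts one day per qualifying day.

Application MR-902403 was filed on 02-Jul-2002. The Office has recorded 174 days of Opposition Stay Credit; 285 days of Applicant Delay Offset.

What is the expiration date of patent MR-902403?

2025-03-13

Base term: filing date + 23 years → 2 July 2025.
Opposition Stay Credit: +174 days → 23 December 2025.
Applicant Delay Offset: −285 days → 13 March 2025.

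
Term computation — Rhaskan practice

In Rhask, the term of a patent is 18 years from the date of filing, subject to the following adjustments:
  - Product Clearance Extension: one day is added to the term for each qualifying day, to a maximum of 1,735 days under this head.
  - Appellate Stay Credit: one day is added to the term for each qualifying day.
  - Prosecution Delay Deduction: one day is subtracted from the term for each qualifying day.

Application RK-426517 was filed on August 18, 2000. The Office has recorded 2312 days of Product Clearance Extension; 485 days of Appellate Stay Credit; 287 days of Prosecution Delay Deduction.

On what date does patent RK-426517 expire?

2023-12-03

Base term: filing date + 18 years → 18 August 2018.
Product Clearance Extension: 2312 days claimed exceeds the 1735-day cap, so +1735 days → 19 May 2023.
Appellate Stay Credit: +485 days → 15 September 2024.
Prosecution Delay Deduction: −287 days → 3 December 2023.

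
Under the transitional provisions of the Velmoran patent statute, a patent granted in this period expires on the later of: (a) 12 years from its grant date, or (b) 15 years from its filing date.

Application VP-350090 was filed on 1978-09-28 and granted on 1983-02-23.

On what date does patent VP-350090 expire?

1995-02-23

(a) grant + 12 years → 23 February 1995.
(b) filing + 15 years → 28 September 1993.
Later of the two: 23 February 1995.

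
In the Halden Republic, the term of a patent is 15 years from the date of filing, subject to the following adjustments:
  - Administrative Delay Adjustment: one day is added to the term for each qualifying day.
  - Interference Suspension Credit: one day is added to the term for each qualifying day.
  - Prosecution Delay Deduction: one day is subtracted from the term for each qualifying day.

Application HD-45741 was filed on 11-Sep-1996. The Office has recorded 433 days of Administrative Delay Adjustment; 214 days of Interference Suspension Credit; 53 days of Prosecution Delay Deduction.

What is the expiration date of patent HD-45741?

April 27, 2013

Base term: filing date + 15 years → 11 September 2011.
Administrative Delay Adjustment: +433 days → 17 November 2012.
Interference Suspension Credit: +214 days → 19 June 2013.
Prosecution Delay Deduction: −53 days → 27 April 2013.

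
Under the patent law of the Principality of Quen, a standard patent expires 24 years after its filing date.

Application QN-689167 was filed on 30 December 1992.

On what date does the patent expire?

December 30, 2016

Filing date + 24 years → 30 December 2016.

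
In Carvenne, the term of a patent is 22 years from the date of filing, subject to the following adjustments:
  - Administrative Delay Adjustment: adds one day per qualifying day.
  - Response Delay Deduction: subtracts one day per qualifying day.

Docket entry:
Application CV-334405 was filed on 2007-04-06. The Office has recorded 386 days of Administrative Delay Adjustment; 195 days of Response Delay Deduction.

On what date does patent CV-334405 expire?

2029-10-14

Base term: filing date + 22 years → 6 April 2029.
Administrative Delay Adjustment: +386 days → 27 April 2030.
Response Delay Deduction: −195 days → 14 October 2029.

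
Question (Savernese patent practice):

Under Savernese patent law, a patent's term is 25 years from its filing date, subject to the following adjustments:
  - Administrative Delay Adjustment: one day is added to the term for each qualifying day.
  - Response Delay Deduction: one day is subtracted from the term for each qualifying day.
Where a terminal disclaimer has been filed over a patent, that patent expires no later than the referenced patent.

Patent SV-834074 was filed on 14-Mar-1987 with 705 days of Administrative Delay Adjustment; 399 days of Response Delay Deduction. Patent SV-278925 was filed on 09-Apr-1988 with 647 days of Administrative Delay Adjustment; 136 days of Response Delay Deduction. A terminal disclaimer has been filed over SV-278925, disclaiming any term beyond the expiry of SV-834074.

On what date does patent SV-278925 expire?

Natural term of SV-278925:
  Base: filing + 25 years → 9 April 2013.
  Administrative Delay Adjustment: +647 days → 16 January 2015.
  Response Delay Deduction: −136 days → 2 September 2014.
Expiry of referenced patent SV-834074:
  Base: filing + 25 years → 14 March 2012.
  Administrative Delay Adjustment: +705 days → 17 February 2014.
  Response Delay Deduction: −399 days → 14 January 2013.
Terminal disclaimer: SV-278925 expires on the earlier of 2 September 2014 and 14 January 2013.

2013-01-14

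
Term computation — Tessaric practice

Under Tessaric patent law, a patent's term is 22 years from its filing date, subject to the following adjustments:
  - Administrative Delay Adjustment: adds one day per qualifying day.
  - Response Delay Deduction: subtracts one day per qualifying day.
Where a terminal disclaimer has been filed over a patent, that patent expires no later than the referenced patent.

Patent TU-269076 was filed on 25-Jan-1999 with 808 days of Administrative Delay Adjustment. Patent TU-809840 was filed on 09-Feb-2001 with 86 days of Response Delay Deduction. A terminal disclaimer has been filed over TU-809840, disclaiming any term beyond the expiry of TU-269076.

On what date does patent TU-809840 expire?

November 15, 2022

Natural term of TU-809840:
  Base: filing + 22 years → 9 February 2023.
  Response Delay Deduction: −86 days → 15 November 2022.
Expiry of referenced patent TU-269076:
  Base: filing + 22 years → 25 January 2021.
  Administrative Delay Adjustment: +808 days → 13 April 2023.
Terminal disclaimer: TU-809840 expires on the earlier of 15 November 2022 and 13 April 2023.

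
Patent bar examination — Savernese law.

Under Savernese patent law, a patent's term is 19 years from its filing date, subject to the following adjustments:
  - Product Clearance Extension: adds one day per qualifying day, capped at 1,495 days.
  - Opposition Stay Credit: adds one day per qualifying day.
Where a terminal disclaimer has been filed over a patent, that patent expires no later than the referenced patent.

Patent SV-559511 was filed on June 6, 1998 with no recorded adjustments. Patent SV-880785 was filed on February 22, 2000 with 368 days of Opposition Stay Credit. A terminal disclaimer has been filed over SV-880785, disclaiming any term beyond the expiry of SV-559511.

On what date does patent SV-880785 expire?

2017-06-06

Natural term of SV-880785:
  Base: filing + 19 years → 22 February 2019.
  Opposition Stay Credit: +368 days → 25 February 2020.
Expiry of referenced patent SV-559511:
  Base: filing + 19 years → 6 June 2017.
Terminal disclaimer: SV-880785 expires on the earlier of 25 February 2020 and 6 June 2017.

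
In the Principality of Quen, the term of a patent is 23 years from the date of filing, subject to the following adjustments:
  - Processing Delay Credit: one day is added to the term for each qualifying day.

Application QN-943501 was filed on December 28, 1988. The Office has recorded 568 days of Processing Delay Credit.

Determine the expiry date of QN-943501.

Base term: filing date + 23 years → 28 December 2011.
Processing Delay Credit: +568 days → 18 July 2013.

July 18, 2013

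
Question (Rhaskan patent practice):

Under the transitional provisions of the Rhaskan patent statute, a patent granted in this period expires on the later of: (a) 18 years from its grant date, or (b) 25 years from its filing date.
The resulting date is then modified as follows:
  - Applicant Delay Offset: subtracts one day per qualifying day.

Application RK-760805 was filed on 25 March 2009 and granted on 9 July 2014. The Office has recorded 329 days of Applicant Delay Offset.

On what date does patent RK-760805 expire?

April 30, 2033

(a) grant + 18 years → 9 July 2032.
(b) filing + 25 years → 25 March 2034.
Later of the two: 25 March 2034.
Applicant Delay Offset: −329 days → 30 April 2033.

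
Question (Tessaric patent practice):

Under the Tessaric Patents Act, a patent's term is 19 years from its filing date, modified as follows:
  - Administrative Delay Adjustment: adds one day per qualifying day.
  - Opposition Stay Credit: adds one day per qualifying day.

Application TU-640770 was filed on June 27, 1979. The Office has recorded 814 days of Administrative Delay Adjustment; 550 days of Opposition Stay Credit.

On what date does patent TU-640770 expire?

2002-03-22

Base term: filing date + 19 years → 27 June 1998.
Administrative Delay Adjustment: +814 days → 18 September 2000.
Opposition Stay Credit: +550 days → 22 March 2002.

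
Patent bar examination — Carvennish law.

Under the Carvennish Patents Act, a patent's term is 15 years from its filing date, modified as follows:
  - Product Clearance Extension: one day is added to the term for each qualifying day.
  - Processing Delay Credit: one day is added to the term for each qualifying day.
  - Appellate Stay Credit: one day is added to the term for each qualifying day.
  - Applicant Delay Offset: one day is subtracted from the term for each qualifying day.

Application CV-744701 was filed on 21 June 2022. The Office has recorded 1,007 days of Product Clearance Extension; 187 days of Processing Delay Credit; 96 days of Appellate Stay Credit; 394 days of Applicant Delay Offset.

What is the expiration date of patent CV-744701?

2039-12-04

Base term: filing date + 15 years → 21 June 2037.
Product Clearance Extension: +1007 days → 24 March 2040.
Processing Delay Credit: +187 days → 27 September 2040.
Appellate Stay Credit: +96 days → 1 January 2041.
Applicant Delay Offset: −394 days → 4 December 2039.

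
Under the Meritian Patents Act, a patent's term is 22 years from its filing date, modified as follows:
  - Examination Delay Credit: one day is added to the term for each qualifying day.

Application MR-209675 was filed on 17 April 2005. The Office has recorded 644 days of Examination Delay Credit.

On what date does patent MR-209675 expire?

Base term: filing date + 22 years → 17 April 2027.
Examination Delay Credit: +644 days → 20 January 2029.

2029-01-20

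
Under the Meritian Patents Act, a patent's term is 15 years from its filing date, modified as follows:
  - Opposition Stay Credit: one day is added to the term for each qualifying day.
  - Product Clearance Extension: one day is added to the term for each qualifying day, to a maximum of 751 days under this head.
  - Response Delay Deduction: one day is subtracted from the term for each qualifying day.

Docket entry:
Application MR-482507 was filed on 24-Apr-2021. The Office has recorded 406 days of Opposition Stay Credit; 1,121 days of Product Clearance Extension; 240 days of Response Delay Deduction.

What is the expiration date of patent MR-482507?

2038-10-28

Base term: filing date + 15 years → 24 April 2036.
Opposition Stay Credit: +406 days → 4 June 2037.
Product Clearance Extension: 1121 days claimed exceeds the 751-day cap, so +751 days → 25 June 2039.
Response Delay Deduction: −240 days → 28 October 2038.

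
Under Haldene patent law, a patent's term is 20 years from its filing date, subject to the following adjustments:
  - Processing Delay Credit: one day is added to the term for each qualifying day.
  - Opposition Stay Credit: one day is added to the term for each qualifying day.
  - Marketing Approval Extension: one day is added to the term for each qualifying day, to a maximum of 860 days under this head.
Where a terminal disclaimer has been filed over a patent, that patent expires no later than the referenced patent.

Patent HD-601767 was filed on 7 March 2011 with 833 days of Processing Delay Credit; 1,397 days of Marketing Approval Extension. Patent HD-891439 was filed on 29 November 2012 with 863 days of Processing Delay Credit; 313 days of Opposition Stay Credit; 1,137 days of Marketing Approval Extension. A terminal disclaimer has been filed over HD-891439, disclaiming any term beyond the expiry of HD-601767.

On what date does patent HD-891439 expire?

Natural term of HD-891439:
  Base: filing + 20 years → 29 November 2032.
  Processing Delay Credit: +863 days → 11 April 2035.
  Opposition Stay Credit: +313 days → 18 February 2036.
  Marketing Approval Extension: 1137 days claimed exceeds the 860-day cap, so +860 days → 27 June 2038.
Expiry of referenced patent HD-601767:
  Base: filing + 20 years → 7 March 2031.
  Processing Delay Credit: +833 days → 17 June 2033.
  Marketing Approval Extension: 1397 days claimed exceeds the 860-day cap, so +860 days → 25 October 2035.
Terminal disclaimer: HD-891439 expires on the earlier of 27 June 2038 and 25 October 2035.

October 25, 2035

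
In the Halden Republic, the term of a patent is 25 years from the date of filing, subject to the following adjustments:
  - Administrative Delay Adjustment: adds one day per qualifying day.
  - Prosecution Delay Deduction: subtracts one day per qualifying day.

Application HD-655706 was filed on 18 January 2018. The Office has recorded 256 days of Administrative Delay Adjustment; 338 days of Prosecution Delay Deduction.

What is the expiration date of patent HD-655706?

October 28, 2042

Base term: filing date + 25 years → 18 January 2043.
Administrative Delay Adjustment: +256 days → 1 October 2043.
Prosecution Delay Deduction: −338 days → 28 October 2042.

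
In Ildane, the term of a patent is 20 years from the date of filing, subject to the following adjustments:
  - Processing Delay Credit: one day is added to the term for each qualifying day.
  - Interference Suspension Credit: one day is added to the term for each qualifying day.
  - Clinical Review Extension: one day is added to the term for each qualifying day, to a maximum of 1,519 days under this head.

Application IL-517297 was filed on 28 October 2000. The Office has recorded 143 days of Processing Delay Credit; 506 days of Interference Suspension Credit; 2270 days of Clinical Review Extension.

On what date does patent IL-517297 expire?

Base term: filing date + 20 years → 28 October 2020.
Processing Delay Credit: +143 days → 20 March 2021.
Interference Suspension Credit: +506 days → 8 August 2022.
Clinical Review Extension: 2270 days claimed exceeds the 1519-day cap, so +1519 days → 5 October 2026.

October 5, 2026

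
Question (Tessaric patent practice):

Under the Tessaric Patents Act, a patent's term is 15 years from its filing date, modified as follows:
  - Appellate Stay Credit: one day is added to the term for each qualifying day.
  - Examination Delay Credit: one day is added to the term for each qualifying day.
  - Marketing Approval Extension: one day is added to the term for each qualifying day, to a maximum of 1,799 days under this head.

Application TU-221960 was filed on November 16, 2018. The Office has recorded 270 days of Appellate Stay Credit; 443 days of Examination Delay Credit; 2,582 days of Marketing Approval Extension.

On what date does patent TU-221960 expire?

Base term: filing date + 15 years → 16 November 2033.
Appellate Stay Credit: +270 days → 13 August 2034.
Examination Delay Credit: +443 days → 30 October 2035.
Marketing Approval Extension: 2582 days claimed exceeds the 1799-day cap, so +1799 days → 2 October 2040.

2040-10-02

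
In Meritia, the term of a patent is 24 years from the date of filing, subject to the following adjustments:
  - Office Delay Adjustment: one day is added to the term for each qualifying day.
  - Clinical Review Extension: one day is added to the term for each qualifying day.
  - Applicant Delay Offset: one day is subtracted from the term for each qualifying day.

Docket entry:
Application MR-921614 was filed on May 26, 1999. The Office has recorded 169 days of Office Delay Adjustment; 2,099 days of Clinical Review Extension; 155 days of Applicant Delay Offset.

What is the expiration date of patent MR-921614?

Base term: filing date + 24 years → 26 May 2023.
Office Delay Adjustment: +169 days → 11 November 2023.
Clinical Review Extension: +2099 days → 10 August 2029.
Applicant Delay Offset: −155 days → 8 March 2029.

March 8, 2029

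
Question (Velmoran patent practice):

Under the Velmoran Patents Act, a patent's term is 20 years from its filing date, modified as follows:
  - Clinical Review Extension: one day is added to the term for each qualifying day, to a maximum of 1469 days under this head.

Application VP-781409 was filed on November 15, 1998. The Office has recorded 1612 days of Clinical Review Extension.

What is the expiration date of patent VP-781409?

November 23, 2022

Base term: filing date + 20 years → 15 November 2018.
Clinical Review Extension: 1612 days claimed exceeds the 1469-day cap, so +1469 days → 23 November 2022.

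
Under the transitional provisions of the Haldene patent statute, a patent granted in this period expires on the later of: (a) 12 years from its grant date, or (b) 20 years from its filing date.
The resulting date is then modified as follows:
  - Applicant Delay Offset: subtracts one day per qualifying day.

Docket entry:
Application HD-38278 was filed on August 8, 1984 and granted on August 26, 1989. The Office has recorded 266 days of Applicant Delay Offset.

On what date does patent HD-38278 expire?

November 16, 2003

(a) grant + 12 years → 26 August 2001.
(b) filing + 20 years → 8 August 2004.
Later of the two: 8 August 2004.
Applicant Delay Offset: −266 days → 16 November 2003.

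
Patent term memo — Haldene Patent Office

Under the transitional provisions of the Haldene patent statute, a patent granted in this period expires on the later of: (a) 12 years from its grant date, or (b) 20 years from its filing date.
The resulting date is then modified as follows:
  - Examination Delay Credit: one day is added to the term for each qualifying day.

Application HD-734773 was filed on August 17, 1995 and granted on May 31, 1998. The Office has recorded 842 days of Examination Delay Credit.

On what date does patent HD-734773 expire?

2017-12-06

(a) grant + 12 years → 31 May 2010.
(b) filing + 20 years → 17 August 2015.
Later of the two: 17 August 2015.
Examination Delay Credit: +842 days → 6 December 2017.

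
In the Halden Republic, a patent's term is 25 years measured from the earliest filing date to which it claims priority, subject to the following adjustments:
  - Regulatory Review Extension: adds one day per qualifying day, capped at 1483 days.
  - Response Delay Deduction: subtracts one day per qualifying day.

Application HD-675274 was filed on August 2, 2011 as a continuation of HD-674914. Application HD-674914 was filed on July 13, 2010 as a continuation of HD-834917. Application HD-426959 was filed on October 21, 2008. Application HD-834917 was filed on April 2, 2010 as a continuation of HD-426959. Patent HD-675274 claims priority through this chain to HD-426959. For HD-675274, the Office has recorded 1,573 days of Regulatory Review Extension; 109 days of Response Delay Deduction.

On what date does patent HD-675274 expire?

Earliest priority filing: 21 October 2008.
Base term: 21 October 2008 + 25 years → 21 October 2033.
Regulatory Review Extension: 1573 days claimed exceeds the 1483-day cap, so +1483 days → 12 November 2037.
Response Delay Deduction: −109 days → 26 July 2037.

2037-07-26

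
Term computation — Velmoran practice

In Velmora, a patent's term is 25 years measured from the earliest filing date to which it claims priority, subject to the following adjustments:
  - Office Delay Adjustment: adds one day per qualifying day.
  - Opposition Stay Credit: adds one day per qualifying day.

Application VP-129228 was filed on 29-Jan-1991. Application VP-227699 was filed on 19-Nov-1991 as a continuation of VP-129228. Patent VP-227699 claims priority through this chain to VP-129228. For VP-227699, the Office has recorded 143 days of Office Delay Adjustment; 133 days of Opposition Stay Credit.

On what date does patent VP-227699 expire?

Earliest priority filing: 29 January 1991.
Base term: 29 January 1991 + 25 years → 29 January 2016.
Office Delay Adjustment: +143 days → 20 June 2016.
Opposition Stay Credit: +133 days → 31 October 2016.

October 31, 2016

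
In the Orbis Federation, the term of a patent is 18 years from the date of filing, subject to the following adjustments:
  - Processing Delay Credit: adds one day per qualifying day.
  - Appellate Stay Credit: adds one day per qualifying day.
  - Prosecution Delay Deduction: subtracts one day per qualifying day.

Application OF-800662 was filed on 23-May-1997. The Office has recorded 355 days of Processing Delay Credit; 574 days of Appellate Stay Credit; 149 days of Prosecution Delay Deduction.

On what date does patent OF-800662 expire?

July 11, 2017

Base term: filing date + 18 years → 23 May 2015.
Processing Delay Credit: +355 days → 12 May 2016.
Appellate Stay Credit: +574 days → 7 December 2017.
Prosecution Delay Deduction: −149 days → 11 July 2017.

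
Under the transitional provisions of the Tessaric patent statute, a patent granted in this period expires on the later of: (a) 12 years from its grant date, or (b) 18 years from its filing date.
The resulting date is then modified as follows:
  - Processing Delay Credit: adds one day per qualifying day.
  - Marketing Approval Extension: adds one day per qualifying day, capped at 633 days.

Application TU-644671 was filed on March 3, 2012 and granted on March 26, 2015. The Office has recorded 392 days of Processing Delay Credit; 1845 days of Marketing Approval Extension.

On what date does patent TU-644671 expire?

December 22, 2032

(a) grant + 12 years → 26 March 2027.
(b) filing + 18 years → 3 March 2030.
Later of the two: 3 March 2030.
Processing Delay Credit: +392 days → 30 March 2031.
Marketing Approval Extension: 1845 days claimed exceeds the 633-day cap, so +633 days → 22 December 2032.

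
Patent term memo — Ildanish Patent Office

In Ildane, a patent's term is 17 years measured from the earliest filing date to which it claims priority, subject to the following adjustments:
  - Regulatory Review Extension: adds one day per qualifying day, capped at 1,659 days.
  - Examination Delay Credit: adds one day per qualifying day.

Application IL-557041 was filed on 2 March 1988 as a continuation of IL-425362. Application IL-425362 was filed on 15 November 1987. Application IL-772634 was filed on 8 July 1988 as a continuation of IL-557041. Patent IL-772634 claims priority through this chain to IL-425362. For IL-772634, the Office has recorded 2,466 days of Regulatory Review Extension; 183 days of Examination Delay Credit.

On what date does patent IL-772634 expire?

Earliest priority filing: 15 November 1987.
Base term: 15 November 1987 + 17 years → 15 November 2004.
Regulatory Review Extension: 2466 days claimed exceeds the 1659-day cap, so +1659 days → 1 June 2009.
Examination Delay Credit: +183 days → 1 December 2009.

December 1, 2009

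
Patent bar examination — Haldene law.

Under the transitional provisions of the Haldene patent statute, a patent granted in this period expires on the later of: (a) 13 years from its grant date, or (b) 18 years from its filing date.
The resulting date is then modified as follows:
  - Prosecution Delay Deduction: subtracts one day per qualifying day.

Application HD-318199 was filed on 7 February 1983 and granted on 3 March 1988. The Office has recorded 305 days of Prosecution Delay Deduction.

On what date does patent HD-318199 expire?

2000-05-02

(a) grant + 13 years → 3 March 2001.
(b) filing + 18 years → 7 February 2001.
Later of the two: 3 March 2001.
Prosecution Delay Deduction: −305 days → 2 May 2000.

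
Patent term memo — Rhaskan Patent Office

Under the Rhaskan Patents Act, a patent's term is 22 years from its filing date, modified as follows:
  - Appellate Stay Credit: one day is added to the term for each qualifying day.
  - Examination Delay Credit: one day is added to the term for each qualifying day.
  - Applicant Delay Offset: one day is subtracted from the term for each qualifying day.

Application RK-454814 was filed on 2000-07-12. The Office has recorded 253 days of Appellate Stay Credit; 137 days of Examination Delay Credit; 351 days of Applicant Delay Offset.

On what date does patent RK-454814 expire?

Base term: filing date + 22 years → 12 July 2022.
Appellate Stay Credit: +253 days → 22 March 2023.
Examination Delay Credit: +137 days → 6 August 2023.
Applicant Delay Offset: −351 days → 20 August 2022.

2022-08-20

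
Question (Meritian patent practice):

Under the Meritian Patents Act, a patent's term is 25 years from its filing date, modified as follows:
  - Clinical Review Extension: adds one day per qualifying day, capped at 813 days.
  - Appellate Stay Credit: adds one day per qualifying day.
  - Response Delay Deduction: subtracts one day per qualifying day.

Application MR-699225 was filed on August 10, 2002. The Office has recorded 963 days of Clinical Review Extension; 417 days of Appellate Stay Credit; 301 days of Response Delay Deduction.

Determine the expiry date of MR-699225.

February 24, 2030

Base term: filing date + 25 years → 10 August 2027.
Clinical Review Extension: 963 days claimed exceeds the 813-day cap, so +813 days → 31 October 2029.
Appellate Stay Credit: +417 days → 22 December 2030.
Response Delay Deduction: −301 days → 24 February 2030.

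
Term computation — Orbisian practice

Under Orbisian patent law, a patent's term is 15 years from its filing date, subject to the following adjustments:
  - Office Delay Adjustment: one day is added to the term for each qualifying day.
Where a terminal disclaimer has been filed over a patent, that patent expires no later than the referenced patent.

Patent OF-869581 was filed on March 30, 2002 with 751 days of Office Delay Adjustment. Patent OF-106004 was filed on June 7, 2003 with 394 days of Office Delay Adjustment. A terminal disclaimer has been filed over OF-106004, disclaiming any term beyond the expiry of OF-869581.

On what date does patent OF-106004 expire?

Natural term of OF-106004:
  Base: filing + 15 years → 7 June 2018.
  Office Delay Adjustment: +394 days → 6 July 2019.
Expiry of referenced patent OF-869581:
  Base: filing + 15 years → 30 March 2017.
  Office Delay Adjustment: +751 days → 20 April 2019.
Terminal disclaimer: OF-106004 expires on the earlier of 6 July 2019 and 20 April 2019.

April 20, 2019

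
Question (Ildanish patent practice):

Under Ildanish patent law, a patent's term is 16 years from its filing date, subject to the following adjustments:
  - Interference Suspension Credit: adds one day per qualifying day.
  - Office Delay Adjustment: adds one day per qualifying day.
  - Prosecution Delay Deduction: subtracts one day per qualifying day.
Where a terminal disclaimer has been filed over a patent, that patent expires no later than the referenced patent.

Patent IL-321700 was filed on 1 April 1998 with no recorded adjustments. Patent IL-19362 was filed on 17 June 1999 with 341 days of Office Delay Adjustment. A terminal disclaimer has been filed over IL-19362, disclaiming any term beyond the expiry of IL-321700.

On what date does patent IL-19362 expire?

Natural term of IL-19362:
  Base: filing + 16 years → 17 June 2015.
  Office Delay Adjustment: +341 days → 23 May 2016.
Expiry of referenced patent IL-321700:
  Base: filing + 16 years → 1 April 2014.
Terminal disclaimer: IL-19362 expires on the earlier of 23 May 2016 and 1 April 2014.

2014-04-01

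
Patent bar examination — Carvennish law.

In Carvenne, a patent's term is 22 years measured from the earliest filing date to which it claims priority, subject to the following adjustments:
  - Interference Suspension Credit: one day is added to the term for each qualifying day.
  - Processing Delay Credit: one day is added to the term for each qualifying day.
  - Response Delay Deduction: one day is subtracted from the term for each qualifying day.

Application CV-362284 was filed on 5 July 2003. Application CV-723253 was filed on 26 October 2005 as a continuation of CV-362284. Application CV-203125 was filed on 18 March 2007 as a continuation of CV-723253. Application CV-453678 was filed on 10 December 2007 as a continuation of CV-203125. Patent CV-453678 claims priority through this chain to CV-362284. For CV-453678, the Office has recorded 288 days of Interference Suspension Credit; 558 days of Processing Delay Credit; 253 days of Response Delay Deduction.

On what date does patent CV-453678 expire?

February 18, 2027

Earliest priority filing: 5 July 2003.
Base term: 5 July 2003 + 22 years → 5 July 2025.
Interference Suspension Credit: +288 days → 19 April 2026.
Processing Delay Credit: +558 days → 29 October 2027.
Response Delay Deduction: −253 days → 18 February 2027.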